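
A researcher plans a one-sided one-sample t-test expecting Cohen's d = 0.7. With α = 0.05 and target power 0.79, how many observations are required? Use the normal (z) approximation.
n = 13

Sample size formula (one-sample t-test, normal approximation):
n = ((z_α + z_β) / d)²

z_α = 1.645 (for α = 0.05, one-sided)
z_β = 0.806 (for power = 0.79)
d = 0.7

n = ((1.645 + 0.806) / 0.7)²
n = (3.501)²
n ≈ 12.26
Round up to the next whole number: n = 13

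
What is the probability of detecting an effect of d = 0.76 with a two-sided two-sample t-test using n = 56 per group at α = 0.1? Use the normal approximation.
Power ≈ 0.99

Power calculation (two-sample t-test, normal approximation):
z_β = d · √(n/2) - z_{α/2}
z_β = 0.76 · √(56/2) - 1.645
z_β = 0.76 · 5.292 - 1.645
z_β = 2.377

Power = Φ(z_β) = Φ(2.377) ≈ 0.991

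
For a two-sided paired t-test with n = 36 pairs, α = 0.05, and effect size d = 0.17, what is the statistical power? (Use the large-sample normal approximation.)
Power ≈ 0.17

Power calculation (paired t-test, normal approximation):
z_β = d · √n - z_{α/2}
z_β = 0.17 · √36 - 1.960
z_β = 0.17 · 6.000 - 1.960
z_β = -0.940

Power = Φ(z_β) = Φ(-0.940) ≈ 0.174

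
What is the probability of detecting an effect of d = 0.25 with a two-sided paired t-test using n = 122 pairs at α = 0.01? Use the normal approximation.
Power ≈ 0.57

Power calculation (paired t-test, normal approximation):
z_β = d · √n - z_{α/2}
z_β = 0.25 · √122 - 2.576
z_β = 0.25 · 11.045 - 2.576
z_β = 0.186

Power = Φ(z_β) = Φ(0.186) ≈ 0.574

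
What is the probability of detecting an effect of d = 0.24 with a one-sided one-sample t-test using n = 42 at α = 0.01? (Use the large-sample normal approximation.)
Power ≈ 0.22

Power calculation (one-sample t-test, normal approximation):
z_β = d · √n - z_α
z_β = 0.24 · √42 - 2.326
z_β = 0.24 · 6.481 - 2.326
z_β = -0.771

Power = Φ(z_β) = Φ(-0.771) ≈ 0.220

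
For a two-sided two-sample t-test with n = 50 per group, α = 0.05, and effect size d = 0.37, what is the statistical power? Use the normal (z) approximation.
Power ≈ 0.46

Power calculation (two-sample t-test, normal approximation):
z_β = d · √(n/2) - z_{α/2}
z_β = 0.37 · √(50/2) - 1.960
z_β = 0.37 · 5.000 - 1.960
z_β = -0.110

Power = Φ(z_β) = Φ(-0.110) ≈ 0.456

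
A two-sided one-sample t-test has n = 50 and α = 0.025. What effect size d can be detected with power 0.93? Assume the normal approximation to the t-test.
d ≈ 0.53

Minimum detectable effect (one-sample t-test, normal approximation):
d = (z_{α/2} + z_β) / √n
d = (2.241 + 1.476) / √50
d = 3.717 / 7.071
d ≈ 0.53

By Cohen's convention (0.2 small / 0.5 medium / 0.8 large): medium effect.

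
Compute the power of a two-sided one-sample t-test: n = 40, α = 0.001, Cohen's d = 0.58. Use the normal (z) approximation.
Power ≈ 0.65

Power calculation (one-sample t-test, normal approximation):
z_β = d · √n - z_{α/2}
z_β = 0.58 · √40 - 3.291
z_β = 0.58 · 6.325 - 3.291
z_β = 0.378

Power = Φ(z_β) = Φ(0.378) ≈ 0.647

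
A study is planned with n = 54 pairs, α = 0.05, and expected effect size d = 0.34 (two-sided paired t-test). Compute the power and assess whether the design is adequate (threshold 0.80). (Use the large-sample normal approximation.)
Power ≈ 0.70; the study is underpowered (power < 0.80)

Power calculation (paired t-test, normal approximation):
z_β = d · √n - z_{α/2}
z_β = 0.34 · √54 - 1.960
z_β = 0.34 · 7.348 - 1.960
z_β = 0.539

Power = Φ(z_β) = Φ(0.539) ≈ 0.705

Effect size d = 0.34 is small by Cohen's convention (0.2/0.5/0.8).

Threshold: power ≥ 0.80 is conventionally adequate.
Power ≈ 0.70 → the study is underpowered (power < 0.80).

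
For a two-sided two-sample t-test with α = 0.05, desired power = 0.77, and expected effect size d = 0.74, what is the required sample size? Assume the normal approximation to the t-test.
n = 27 per group

Sample size formula (two-sample t-test, normal approximation):
n = 2 · ((z_{α/2} + z_β) / d)²

z_{α/2} = 1.960 (for α = 0.05, two-sided)
z_β = 0.739 (for power = 0.77)
d = 0.74

n = 2 · ((1.960 + 0.739) / 0.74)²
n = 2 · (3.647)²
n ≈ 26.60
Round up to the next whole number: n = 27 per group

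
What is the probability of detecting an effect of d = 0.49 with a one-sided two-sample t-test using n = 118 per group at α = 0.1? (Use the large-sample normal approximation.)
Power ≈ 0.99

Power calculation (two-sample t-test, normal approximation):
z_β = d · √(n/2) - z_α
z_β = 0.49 · √(118/2) - 1.282
z_β = 0.49 · 7.681 - 1.282
z_β = 2.482

Power = Φ(z_β) = Φ(2.482) ≈ 0.993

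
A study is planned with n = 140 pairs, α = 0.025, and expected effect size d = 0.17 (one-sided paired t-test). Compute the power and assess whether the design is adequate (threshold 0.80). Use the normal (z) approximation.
Power ≈ 0.52; the study is underpowered (power < 0.80)

Power calculation (paired t-test, normal approximation):
z_β = d · √n - z_α
z_β = 0.17 · √140 - 1.960
z_β = 0.17 · 11.832 - 1.960
z_β = 0.052

Power = Φ(z_β) = Φ(0.052) ≈ 0.521

Effect size d = 0.17 is very small by Cohen's convention (0.2/0.5/0.8).

Threshold: power ≥ 0.80 is conventionally adequate.
Power ≈ 0.52 → the study is underpowered (power < 0.80).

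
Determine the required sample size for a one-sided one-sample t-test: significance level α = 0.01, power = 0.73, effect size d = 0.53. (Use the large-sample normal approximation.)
n = 31

Sample size formula (one-sample t-test, normal approximation):
n = ((z_α + z_β) / d)²

z_α = 2.326 (for α = 0.01, one-sided)
z_β = 0.613 (for power = 0.73)
d = 0.53

n = ((2.326 + 0.613) / 0.53)²
n = (5.545)²
n ≈ 30.75
Round up to the next whole number: n = 31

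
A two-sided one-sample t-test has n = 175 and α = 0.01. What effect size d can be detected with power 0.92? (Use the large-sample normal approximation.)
d ≈ 0.30

Minimum detectable effect (one-sample t-test, normal approximation):
d = (z_{α/2} + z_β) / √n
d = (2.576 + 1.405) / √175
d = 3.981 / 13.229
d ≈ 0.30

By Cohen's convention (0.2 small / 0.5 medium / 0.8 large): small effect.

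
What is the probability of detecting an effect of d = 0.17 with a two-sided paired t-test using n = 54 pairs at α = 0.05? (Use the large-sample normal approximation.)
Power ≈ 0.24

Power calculation (paired t-test, normal approximation):
z_β = d · √n - z_{α/2}
z_β = 0.17 · √54 - 1.960
z_β = 0.17 · 7.348 - 1.960
z_β = -0.711

Power = Φ(z_β) = Φ(-0.711) ≈ 0.239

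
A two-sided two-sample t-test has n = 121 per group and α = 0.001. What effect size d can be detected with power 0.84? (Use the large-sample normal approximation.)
d ≈ 0.55

Minimum detectable effect (two-sample t-test, normal approximation):
d = (z_{α/2} + z_β) / √(n/2)
d = (3.291 + 0.994) / √(121/2)
d = 4.285 / 7.778
d ≈ 0.55

By Cohen's convention (0.2 small / 0.5 medium / 0.8 large): medium effect.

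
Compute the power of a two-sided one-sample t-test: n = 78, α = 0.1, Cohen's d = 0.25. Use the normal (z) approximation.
Power ≈ 0.71

Power calculation (one-sample t-test, normal approximation):
z_β = d · √n - z_{α/2}
z_β = 0.25 · √78 - 1.645
z_β = 0.25 · 8.832 - 1.645
z_β = 0.563

Power = Φ(z_β) = Φ(0.563) ≈ 0.713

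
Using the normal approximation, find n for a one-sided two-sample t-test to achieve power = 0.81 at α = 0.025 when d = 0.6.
n = 45 per group

Sample size formula (two-sample t-test, normal approximation):
n = 2 · ((z_α + z_β) / d)²

z_α = 1.960 (for α = 0.025, one-sided)
z_β = 0.878 (for power = 0.81)
d = 0.6

n = 2 · ((1.960 + 0.878) / 0.6)²
n = 2 · (4.730)²
n ≈ 44.75
Round up to the next whole number: n = 45 per group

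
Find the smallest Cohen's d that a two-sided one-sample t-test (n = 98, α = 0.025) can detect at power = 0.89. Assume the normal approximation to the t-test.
d ≈ 0.35

Minimum detectable effect (one-sample t-test, normal approximation):
d = (z_{α/2} + z_β) / √n
d = (2.241 + 1.227) / √98
d = 3.468 / 9.899
d ≈ 0.35

By Cohen's convention (0.2 small / 0.5 medium / 0.8 large): small effect.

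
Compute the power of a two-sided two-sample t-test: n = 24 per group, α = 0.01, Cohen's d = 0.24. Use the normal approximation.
Power ≈ 0.04

Power calculation (two-sample t-test, normal approximation):
z_β = d · √(n/2) - z_{α/2}
z_β = 0.24 · √(24/2) - 2.576
z_β = 0.24 · 3.464 - 2.576
z_β = -1.744

Power = Φ(z_β) = Φ(-1.744) ≈ 0.041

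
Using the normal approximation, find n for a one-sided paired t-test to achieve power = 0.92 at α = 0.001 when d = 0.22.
n = 418 pairs

Sample size formula (paired t-test, normal approximation):
n = ((z_α + z_β) / d)²

z_α = 3.090 (for α = 0.001, one-sided)
z_β = 1.405 (for power = 0.92)
d = 0.22

n = ((3.090 + 1.405) / 0.22)²
n = (20.432)²
n ≈ 417.47
Round up to the next whole number: n = 418 pairs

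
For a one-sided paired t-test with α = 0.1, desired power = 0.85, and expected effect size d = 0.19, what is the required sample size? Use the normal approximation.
n = 149 pairs

Sample size formula (paired t-test, normal approximation):
n = ((z_α + z_β) / d)²

z_α = 1.282 (for α = 0.1, one-sided)
z_β = 1.036 (for power = 0.85)
d = 0.19

n = ((1.282 + 1.036) / 0.19)²
n = (12.200)²
n ≈ 148.84
Round up to the next whole number: n = 149 pairs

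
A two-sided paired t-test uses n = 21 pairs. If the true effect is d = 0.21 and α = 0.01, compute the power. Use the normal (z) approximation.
Power ≈ 0.05

Power calculation (paired t-test, normal approximation):
z_β = d · √n - z_{α/2}
z_β = 0.21 · √21 - 2.576
z_β = 0.21 · 4.583 - 2.576
z_β = -1.613

Power = Φ(z_β) = Φ(-1.613) ≈ 0.053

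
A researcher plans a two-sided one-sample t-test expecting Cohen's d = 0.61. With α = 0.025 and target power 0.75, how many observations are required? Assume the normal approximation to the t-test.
n = 23

Sample size formula (one-sample t-test, normal approximation):
n = ((z_{α/2} + z_β) / d)²

z_{α/2} = 2.241 (for α = 0.025, two-sided)
z_β = 0.674 (for power = 0.75)
d = 0.61

n = ((2.241 + 0.674) / 0.61)²
n = (4.779)²
n ≈ 22.84
Round up to the next whole number: n = 23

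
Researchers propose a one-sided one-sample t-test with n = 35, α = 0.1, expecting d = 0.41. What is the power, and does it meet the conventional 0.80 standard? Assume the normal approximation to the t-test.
Power ≈ 0.87; the study is adequately powered (power ≥ 0.80)

Power calculation (one-sample t-test, normal approximation):
z_β = d · √n - z_α
z_β = 0.41 · √35 - 1.282
z_β = 0.41 · 5.916 - 1.282
z_β = 1.144

Power = Φ(z_β) = Φ(1.144) ≈ 0.874

Effect size d = 0.41 is small by Cohen's convention (0.2/0.5/0.8).

Threshold: power ≥ 0.80 is conventionally adequate.
Power ≈ 0.87 → the study is adequately powered (power ≥ 0.80).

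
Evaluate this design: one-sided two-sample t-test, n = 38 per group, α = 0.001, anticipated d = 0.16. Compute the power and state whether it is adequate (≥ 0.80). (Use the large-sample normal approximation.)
Power ≈ 0.01; the study is underpowered (power < 0.80)

Power calculation (two-sample t-test, normal approximation):
z_β = d · √(n/2) - z_α
z_β = 0.16 · √(38/2) - 3.090
z_β = 0.16 · 4.359 - 3.090
z_β = -2.393

Power = Φ(z_β) = Φ(-2.393) ≈ 0.008

Effect size d = 0.16 is very small by Cohen's convention (0.2/0.5/0.8).

Threshold: power ≥ 0.80 is conventionally adequate.
Power ≈ 0.01 → the study is underpowered (power < 0.80).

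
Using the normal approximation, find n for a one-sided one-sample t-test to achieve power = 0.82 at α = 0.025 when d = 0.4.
n = 52

Sample size formula (one-sample t-test, normal approximation):
n = ((z_α + z_β) / d)²

z_α = 1.960 (for α = 0.025, one-sided)
z_β = 0.915 (for power = 0.82)
d = 0.4

n = ((1.960 + 0.915) / 0.4)²
n = (7.188)²
n ≈ 51.67
Round up to the next whole number: n = 52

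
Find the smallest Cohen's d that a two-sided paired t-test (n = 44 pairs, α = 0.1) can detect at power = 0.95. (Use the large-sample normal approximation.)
d ≈ 0.50

Minimum detectable effect (paired t-test, normal approximation):
d = (z_{α/2} + z_β) / √n
d = (1.645 + 1.645) / √44
d = 3.290 / 6.633
d ≈ 0.50

By Cohen's convention (0.2 small / 0.5 medium / 0.8 large): medium effect.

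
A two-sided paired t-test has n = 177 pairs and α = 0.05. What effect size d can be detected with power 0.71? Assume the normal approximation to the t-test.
d ≈ 0.19

Minimum detectable effect (paired t-test, normal approximation):
d = (z_{α/2} + z_β) / √n
d = (1.960 + 0.553) / √177
d = 2.513 / 13.304
d ≈ 0.19

By Cohen's convention (0.2 small / 0.5 medium / 0.8 large): very small effect.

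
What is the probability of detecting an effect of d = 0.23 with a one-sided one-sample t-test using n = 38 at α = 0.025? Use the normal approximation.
Power ≈ 0.29

Power calculation (one-sample t-test, normal approximation):
z_β = d · √n - z_α
z_β = 0.23 · √38 - 1.960
z_β = 0.23 · 6.164 - 1.960
z_β = -0.542

Power = Φ(z_β) = Φ(-0.542) ≈ 0.294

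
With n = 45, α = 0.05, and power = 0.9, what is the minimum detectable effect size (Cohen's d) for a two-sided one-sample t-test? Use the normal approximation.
d ≈ 0.48

Minimum detectable effect (one-sample t-test, normal approximation):
d = (z_{α/2} + z_β) / √n
d = (1.960 + 1.282) / √45
d = 3.242 / 6.708
d ≈ 0.48

By Cohen's convention (0.2 small / 0.5 medium / 0.8 large): small effect.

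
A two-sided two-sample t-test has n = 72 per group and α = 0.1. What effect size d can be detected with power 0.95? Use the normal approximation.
d ≈ 0.55

Minimum detectable effect (two-sample t-test, normal approximation):
d = (z_{α/2} + z_β) / √(n/2)
d = (1.645 + 1.645) / √(72/2)
d = 3.290 / 6.000
d ≈ 0.55

By Cohen's convention (0.2 small / 0.5 medium / 0.8 large): medium effect.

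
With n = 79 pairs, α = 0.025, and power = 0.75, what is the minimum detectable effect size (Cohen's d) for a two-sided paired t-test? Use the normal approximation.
d ≈ 0.33

Minimum detectable effect (paired t-test, normal approximation):
d = (z_{α/2} + z_β) / √n
d = (2.241 + 0.674) / √79
d = 2.916 / 8.888
d ≈ 0.33

By Cohen's convention (0.2 small / 0.5 medium / 0.8 large): small effect.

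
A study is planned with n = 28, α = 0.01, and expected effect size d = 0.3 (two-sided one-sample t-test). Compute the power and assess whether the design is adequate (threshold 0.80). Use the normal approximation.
Power ≈ 0.16; the study is underpowered (power < 0.80)

Power calculation (one-sample t-test, normal approximation):
z_β = d · √n - z_{α/2}
z_β = 0.3 · √28 - 2.576
z_β = 0.3 · 5.292 - 2.576
z_β = -0.988

Power = Φ(z_β) = Φ(-0.988) ≈ 0.161

Effect size d = 0.3 is small by Cohen's convention (0.2/0.5/0.8).

Threshold: power ≥ 0.80 is conventionally adequate.
Power ≈ 0.16 → the study is underpowered (power < 0.80).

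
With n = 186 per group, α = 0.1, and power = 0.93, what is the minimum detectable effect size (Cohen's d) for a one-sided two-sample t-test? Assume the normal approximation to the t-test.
d ≈ 0.29

Minimum detectable effect (two-sample t-test, normal approximation):
d = (z_α + z_β) / √(n/2)
d = (1.282 + 1.476) / √(186/2)
d = 2.757 / 9.644
d ≈ 0.29

By Cohen's convention (0.2 small / 0.5 medium / 0.8 large): small effect.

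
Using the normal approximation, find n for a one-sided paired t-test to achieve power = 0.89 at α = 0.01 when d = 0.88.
n = 17 pairs

Sample size formula (paired t-test, normal approximation):
n = ((z_α + z_β) / d)²

z_α = 2.326 (for α = 0.01, one-sided)
z_β = 1.227 (for power = 0.89)
d = 0.88

n = ((2.326 + 1.227) / 0.88)²
n = (4.038)²
n ≈ 16.31
Round up to the next whole number: n = 17 pairs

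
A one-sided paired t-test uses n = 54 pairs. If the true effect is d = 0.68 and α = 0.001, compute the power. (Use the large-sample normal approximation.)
Power ≈ 0.97

Power calculation (paired t-test, normal approximation):
z_β = d · √n - z_α
z_β = 0.68 · √54 - 3.090
z_β = 0.68 · 7.348 - 3.090
z_β = 1.907

Power = Φ(z_β) = Φ(1.907) ≈ 0.972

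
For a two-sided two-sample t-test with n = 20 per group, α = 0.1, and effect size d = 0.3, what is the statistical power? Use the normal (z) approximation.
Power ≈ 0.24

Power calculation (two-sample t-test, normal approximation):
z_β = d · √(n/2) - z_{α/2}
z_β = 0.3 · √(20/2) - 1.645
z_β = 0.3 · 3.162 - 1.645
z_β = -0.696

Power = Φ(z_β) = Φ(-0.696) ≈ 0.243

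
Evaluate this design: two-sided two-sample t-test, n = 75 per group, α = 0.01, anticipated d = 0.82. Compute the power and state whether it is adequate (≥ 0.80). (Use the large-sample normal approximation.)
Power ≈ 0.99; the study is adequately powered (power ≥ 0.80)

Power calculation (two-sample t-test, normal approximation):
z_β = d · √(n/2) - z_{α/2}
z_β = 0.82 · √(75/2) - 2.576
z_β = 0.82 · 6.124 - 2.576
z_β = 2.446

Power = Φ(z_β) = Φ(2.446) ≈ 0.993

Effect size d = 0.82 is large by Cohen's convention (0.2/0.5/0.8).

Threshold: power ≥ 0.80 is conventionally adequate.
Power ≈ 0.99 → the study is adequately powered (power ≥ 0.80).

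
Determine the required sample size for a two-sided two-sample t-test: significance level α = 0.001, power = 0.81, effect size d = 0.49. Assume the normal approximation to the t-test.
n = 145 per group

Sample size formula (two-sample t-test, normal approximation):
n = 2 · ((z_{α/2} + z_β) / d)²

z_{α/2} = 3.291 (for α = 0.001, two-sided)
z_β = 0.878 (for power = 0.81)
d = 0.49

n = 2 · ((3.291 + 0.878) / 0.49)²
n = 2 · (8.508)²
n ≈ 144.77
Round up to the next whole number: n = 145 per group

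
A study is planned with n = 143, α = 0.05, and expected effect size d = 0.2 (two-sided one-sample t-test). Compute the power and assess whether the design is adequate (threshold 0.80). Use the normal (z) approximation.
Power ≈ 0.67; the study is underpowered (power < 0.80)

Power calculation (one-sample t-test, normal approximation):
z_β = d · √n - z_{α/2}
z_β = 0.2 · √143 - 1.960
z_β = 0.2 · 11.958 - 1.960
z_β = 0.432

Power = Φ(z_β) = Φ(0.432) ≈ 0.667

Effect size d = 0.2 is small by Cohen's convention (0.2/0.5/0.8).

Threshold: power ≥ 0.80 is conventionally adequate.
Power ≈ 0.67 → the study is underpowered (power < 0.80).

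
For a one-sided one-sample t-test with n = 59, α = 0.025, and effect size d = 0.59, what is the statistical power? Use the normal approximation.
Power ≈ 0.99

Power calculation (one-sample t-test, normal approximation):
z_β = d · √n - z_α
z_β = 0.59 · √59 - 1.960
z_β = 0.59 · 7.681 - 1.960
z_β = 2.572

Power = Φ(z_β) = Φ(2.572) ≈ 0.995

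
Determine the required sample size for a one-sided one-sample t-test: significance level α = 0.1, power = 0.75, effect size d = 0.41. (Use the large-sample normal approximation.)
n = 23

Sample size formula (one-sample t-test, normal approximation):
n = ((z_α + z_β) / d)²

z_α = 1.282 (for α = 0.1, one-sided)
z_β = 0.674 (for power = 0.75)
d = 0.41

n = ((1.282 + 0.674) / 0.41)²
n = (4.771)²
n ≈ 22.76
Round up to the next whole number: n = 23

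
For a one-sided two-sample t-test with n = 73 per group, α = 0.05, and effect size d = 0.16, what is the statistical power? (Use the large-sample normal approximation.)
Power ≈ 0.25

Power calculation (two-sample t-test, normal approximation):
z_β = d · √(n/2) - z_α
z_β = 0.16 · √(73/2) - 1.645
z_β = 0.16 · 6.042 - 1.645
z_β = -0.678

Power = Φ(z_β) = Φ(-0.678) ≈ 0.249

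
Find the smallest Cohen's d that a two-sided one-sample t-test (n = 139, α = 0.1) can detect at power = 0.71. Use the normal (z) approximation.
d ≈ 0.19

Minimum detectable effect (one-sample t-test, normal approximation):
d = (z_{α/2} + z_β) / √n
d = (1.645 + 0.553) / √139
d = 2.198 / 11.790
d ≈ 0.19

By Cohen's convention (0.2 small / 0.5 medium / 0.8 large): very small effect.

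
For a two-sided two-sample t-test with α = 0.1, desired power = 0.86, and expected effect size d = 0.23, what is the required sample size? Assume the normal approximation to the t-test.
n = 281 per group

Sample size formula (two-sample t-test, normal approximation):
n = 2 · ((z_{α/2} + z_β) / d)²

z_{α/2} = 1.645 (for α = 0.1, two-sided)
z_β = 1.080 (for power = 0.86)
d = 0.23

n = 2 · ((1.645 + 1.080) / 0.23)²
n = 2 · (11.848)²
n ≈ 280.75
Round up to the next whole number: n = 281 per group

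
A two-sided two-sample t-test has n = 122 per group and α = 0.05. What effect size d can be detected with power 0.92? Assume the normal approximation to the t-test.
d ≈ 0.43

Minimum detectable effect (two-sample t-test, normal approximation):
d = (z_{α/2} + z_β) / √(n/2)
d = (1.960 + 1.405) / √(122/2)
d = 3.365 / 7.810
d ≈ 0.43

By Cohen's convention (0.2 small / 0.5 medium / 0.8 large): small effect.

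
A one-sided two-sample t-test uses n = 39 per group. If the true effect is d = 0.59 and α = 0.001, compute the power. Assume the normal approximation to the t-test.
Power ≈ 0.31

Power calculation (two-sample t-test, normal approximation):
z_β = d · √(n/2) - z_α
z_β = 0.59 · √(39/2) - 3.090
z_β = 0.59 · 4.416 - 3.090
z_β = -0.485

Power = Φ(z_β) = Φ(-0.485) ≈ 0.314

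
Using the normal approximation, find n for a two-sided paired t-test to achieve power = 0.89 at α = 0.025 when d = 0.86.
n = 17 pairs

Sample size formula (paired t-test, normal approximation):
n = ((z_{α/2} + z_β) / d)²

z_{α/2} = 2.241 (for α = 0.025, two-sided)
z_β = 1.227 (for power = 0.89)
d = 0.86

n = ((2.241 + 1.227) / 0.86)²
n = (4.033)²
n ≈ 16.27
Round up to the next whole number: n = 17 pairs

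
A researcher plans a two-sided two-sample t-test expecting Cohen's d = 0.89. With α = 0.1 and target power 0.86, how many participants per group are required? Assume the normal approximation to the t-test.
n = 19 per group

Sample size formula (two-sample t-test, normal approximation):
n = 2 · ((z_{α/2} + z_β) / d)²

z_{α/2} = 1.645 (for α = 0.1, two-sided)
z_β = 1.080 (for power = 0.86)
d = 0.89

n = 2 · ((1.645 + 1.080) / 0.89)²
n = 2 · (3.062)²
n ≈ 18.75
Round up to the next whole number: n = 19 per group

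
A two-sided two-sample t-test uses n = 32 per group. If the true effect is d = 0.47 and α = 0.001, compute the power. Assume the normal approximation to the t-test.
Power ≈ 0.08

Power calculation (two-sample t-test, normal approximation):
z_β = d · √(n/2) - z_{α/2}
z_β = 0.47 · √(32/2) - 3.291
z_β = 0.47 · 4.000 - 3.291
z_β = -1.411

Power = Φ(z_β) = Φ(-1.411) ≈ 0.079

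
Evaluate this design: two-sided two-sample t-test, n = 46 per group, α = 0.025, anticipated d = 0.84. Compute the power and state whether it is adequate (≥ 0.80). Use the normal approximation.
Power ≈ 0.96; the study is adequately powered (power ≥ 0.80)

Power calculation (two-sample t-test, normal approximation):
z_β = d · √(n/2) - z_{α/2}
z_β = 0.84 · √(46/2) - 2.241
z_β = 0.84 · 4.796 - 2.241
z_β = 1.787

Power = Φ(z_β) = Φ(1.787) ≈ 0.963

Effect size d = 0.84 is large by Cohen's convention (0.2/0.5/0.8).

Threshold: power ≥ 0.80 is conventionally adequate.
Power ≈ 0.96 → the study is adequately powered (power ≥ 0.80).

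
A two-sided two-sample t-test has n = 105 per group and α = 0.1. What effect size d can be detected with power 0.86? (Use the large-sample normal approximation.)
d ≈ 0.38

Minimum detectable effect (two-sample t-test, normal approximation):
d = (z_{α/2} + z_β) / √(n/2)
d = (1.645 + 1.080) / √(105/2)
d = 2.725 / 7.246
d ≈ 0.38

By Cohen's convention (0.2 small / 0.5 medium / 0.8 large): small effect.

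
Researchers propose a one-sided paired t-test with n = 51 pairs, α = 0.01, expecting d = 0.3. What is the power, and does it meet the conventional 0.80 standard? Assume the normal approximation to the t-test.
Power ≈ 0.43; the study is underpowered (power < 0.80)

Power calculation (paired t-test, normal approximation):
z_β = d · √n - z_α
z_β = 0.3 · √51 - 2.326
z_β = 0.3 · 7.141 - 2.326
z_β = -0.184

Power = Φ(z_β) = Φ(-0.184) ≈ 0.427

Effect size d = 0.3 is small by Cohen's convention (0.2/0.5/0.8).

Threshold: power ≥ 0.80 is conventionally adequate.
Power ≈ 0.43 → the study is underpowered (power < 0.80).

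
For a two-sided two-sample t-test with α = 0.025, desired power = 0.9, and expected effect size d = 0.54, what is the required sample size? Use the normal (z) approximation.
n = 86 per group

Sample size formula (two-sample t-test, normal approximation):
n = 2 · ((z_{α/2} + z_β) / d)²

z_{α/2} = 2.241 (for α = 0.025, two-sided)
z_β = 1.282 (for power = 0.9)
d = 0.54

n = 2 · ((2.241 + 1.282) / 0.54)²
n = 2 · (6.524)²
n ≈ 85.13
Round up to the next whole number: n = 86 per group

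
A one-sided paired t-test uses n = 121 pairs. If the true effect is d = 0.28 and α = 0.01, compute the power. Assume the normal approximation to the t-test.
Power ≈ 0.77

Power calculation (paired t-test, normal approximation):
z_β = d · √n - z_α
z_β = 0.28 · √121 - 2.326
z_β = 0.28 · 11.000 - 2.326
z_β = 0.754

Power = Φ(z_β) = Φ(0.754) ≈ 0.774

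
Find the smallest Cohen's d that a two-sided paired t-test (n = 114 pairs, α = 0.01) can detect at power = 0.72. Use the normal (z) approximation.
d ≈ 0.30

Minimum detectable effect (paired t-test, normal approximation):
d = (z_{α/2} + z_β) / √n
d = (2.576 + 0.583) / √114
d = 3.159 / 10.677
d ≈ 0.30

By Cohen's convention (0.2 small / 0.5 medium / 0.8 large): small effect.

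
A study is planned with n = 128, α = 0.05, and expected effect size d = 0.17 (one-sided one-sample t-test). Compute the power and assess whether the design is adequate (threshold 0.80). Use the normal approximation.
Power ≈ 0.61; the study is underpowered (power < 0.80)

Power calculation (one-sample t-test, normal approximation):
z_β = d · √n - z_α
z_β = 0.17 · √128 - 1.645
z_β = 0.17 · 11.314 - 1.645
z_β = 0.278

Power = Φ(z_β) = Φ(0.278) ≈ 0.610

Effect size d = 0.17 is very small by Cohen's convention (0.2/0.5/0.8).

Threshold: power ≥ 0.80 is conventionally adequate.
Power ≈ 0.61 → the study is underpowered (power < 0.80).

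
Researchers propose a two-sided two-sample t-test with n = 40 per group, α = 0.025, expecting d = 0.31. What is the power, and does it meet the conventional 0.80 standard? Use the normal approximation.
Power ≈ 0.20; the study is underpowered (power < 0.80)

Power calculation (two-sample t-test, normal approximation):
z_β = d · √(n/2) - z_{α/2}
z_β = 0.31 · √(40/2) - 2.241
z_β = 0.31 · 4.472 - 2.241
z_β = -0.855

Power = Φ(z_β) = Φ(-0.855) ≈ 0.196

Effect size d = 0.31 is small by Cohen's convention (0.2/0.5/0.8).

Threshold: power ≥ 0.80 is conventionally adequate.
Power ≈ 0.20 → the study is underpowered (power < 0.80).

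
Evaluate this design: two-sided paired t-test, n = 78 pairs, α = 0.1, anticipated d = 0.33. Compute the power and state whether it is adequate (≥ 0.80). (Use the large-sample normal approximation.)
Power ≈ 0.90; the study is adequately powered (power ≥ 0.80)

Power calculation (paired t-test, normal approximation):
z_β = d · √n - z_{α/2}
z_β = 0.33 · √78 - 1.645
z_β = 0.33 · 8.832 - 1.645
z_β = 1.270

Power = Φ(z_β) = Φ(1.270) ≈ 0.898

Effect size d = 0.33 is small by Cohen's convention (0.2/0.5/0.8).

Threshold: power ≥ 0.80 is conventionally adequate.
Power ≈ 0.90 → the study is adequately powered (power ≥ 0.80).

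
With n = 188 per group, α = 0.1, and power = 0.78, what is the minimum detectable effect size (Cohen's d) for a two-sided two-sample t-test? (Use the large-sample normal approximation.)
d ≈ 0.25

Minimum detectable effect (two-sample t-test, normal approximation):
d = (z_{α/2} + z_β) / √(n/2)
d = (1.645 + 0.772) / √(188/2)
d = 2.417 / 9.695
d ≈ 0.25

By Cohen's convention (0.2 small / 0.5 medium / 0.8 large): small effect.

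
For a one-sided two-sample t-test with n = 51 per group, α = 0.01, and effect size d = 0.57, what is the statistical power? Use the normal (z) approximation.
Power ≈ 0.71

Power calculation (two-sample t-test, normal approximation):
z_β = d · √(n/2) - z_α
z_β = 0.57 · √(51/2) - 2.326
z_β = 0.57 · 5.050 - 2.326
z_β = 0.552

Power = Φ(z_β) = Φ(0.552) ≈ 0.710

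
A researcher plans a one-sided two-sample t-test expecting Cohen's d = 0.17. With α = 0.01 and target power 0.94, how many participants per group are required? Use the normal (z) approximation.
n = 1043 per group

Sample size formula (two-sample t-test, normal approximation):
n = 2 · ((z_α + z_β) / d)²

z_α = 2.326 (for α = 0.01, one-sided)
z_β = 1.555 (for power = 0.94)
d = 0.17

n = 2 · ((2.326 + 1.555) / 0.17)²
n = 2 · (22.829)²
n ≈ 1042.33
Round up to the next whole number: n = 1043 per group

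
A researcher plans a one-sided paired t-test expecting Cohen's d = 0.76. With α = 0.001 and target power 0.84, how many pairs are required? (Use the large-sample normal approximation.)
n = 29 pairs

Sample size formula (paired t-test, normal approximation):
n = ((z_α + z_β) / d)²

z_α = 3.090 (for α = 0.001, one-sided)
z_β = 0.994 (for power = 0.84)
d = 0.76

n = ((3.090 + 0.994) / 0.76)²
n = (5.374)²
n ≈ 28.88
Round up to the next whole number: n = 29 pairs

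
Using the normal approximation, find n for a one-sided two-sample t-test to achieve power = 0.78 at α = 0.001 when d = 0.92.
n = 36 per group

Sample size formula (two-sample t-test, normal approximation):
n = 2 · ((z_α + z_β) / d)²

z_α = 3.090 (for α = 0.001, one-sided)
z_β = 0.772 (for power = 0.78)
d = 0.92

n = 2 · ((3.090 + 0.772) / 0.92)²
n = 2 · (4.198)²
n ≈ 35.25
Round up to the next whole number: n = 36 per group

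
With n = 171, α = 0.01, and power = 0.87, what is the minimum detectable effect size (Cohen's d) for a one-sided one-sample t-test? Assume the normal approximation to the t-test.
d ≈ 0.26

Minimum detectable effect (one-sample t-test, normal approximation):
d = (z_α + z_β) / √n
d = (2.326 + 1.126) / √171
d = 3.453 / 13.077
d ≈ 0.26

By Cohen's convention (0.2 small / 0.5 medium / 0.8 large): small effect.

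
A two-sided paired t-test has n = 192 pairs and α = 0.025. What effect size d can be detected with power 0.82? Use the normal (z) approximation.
d ≈ 0.23

Minimum detectable effect (paired t-test, normal approximation):
d = (z_{α/2} + z_β) / √n
d = (2.241 + 0.915) / √192
d = 3.157 / 13.856
d ≈ 0.23

By Cohen's convention (0.2 small / 0.5 medium / 0.8 large): small effect.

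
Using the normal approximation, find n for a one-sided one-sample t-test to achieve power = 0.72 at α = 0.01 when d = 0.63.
n = 22

Sample size formula (one-sample t-test, normal approximation):
n = ((z_α + z_β) / d)²

z_α = 2.326 (for α = 0.01, one-sided)
z_β = 0.583 (for power = 0.72)
d = 0.63

n = ((2.326 + 0.583) / 0.63)²
n = (4.617)²
n ≈ 21.32
Round up to the next whole number: n = 22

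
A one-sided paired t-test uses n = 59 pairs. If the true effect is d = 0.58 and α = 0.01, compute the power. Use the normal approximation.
Power ≈ 0.98

Power calculation (paired t-test, normal approximation):
z_β = d · √n - z_α
z_β = 0.58 · √59 - 2.326
z_β = 0.58 · 7.681 - 2.326
z_β = 2.129

Power = Φ(z_β) = Φ(2.129) ≈ 0.983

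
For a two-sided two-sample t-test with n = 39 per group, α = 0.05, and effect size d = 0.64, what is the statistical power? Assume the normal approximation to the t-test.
Power ≈ 0.81

Power calculation (two-sample t-test, normal approximation):
z_β = d · √(n/2) - z_{α/2}
z_β = 0.64 · √(39/2) - 1.960
z_β = 0.64 · 4.416 - 1.960
z_β = 0.866

Power = Φ(z_β) = Φ(0.866) ≈ 0.807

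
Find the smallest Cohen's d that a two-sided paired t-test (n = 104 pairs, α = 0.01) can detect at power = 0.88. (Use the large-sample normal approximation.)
d ≈ 0.37

Minimum detectable effect (paired t-test, normal approximation):
d = (z_{α/2} + z_β) / √n
d = (2.576 + 1.175) / √104
d = 3.751 / 10.198
d ≈ 0.37

By Cohen's convention (0.2 small / 0.5 medium / 0.8 large): small effect.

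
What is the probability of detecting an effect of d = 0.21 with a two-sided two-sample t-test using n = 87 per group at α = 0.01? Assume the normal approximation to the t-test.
Power ≈ 0.12

Power calculation (two-sample t-test, normal approximation):
z_β = d · √(n/2) - z_{α/2}
z_β = 0.21 · √(87/2) - 2.576
z_β = 0.21 · 6.595 - 2.576
z_β = -1.191

Power = Φ(z_β) = Φ(-1.191) ≈ 0.117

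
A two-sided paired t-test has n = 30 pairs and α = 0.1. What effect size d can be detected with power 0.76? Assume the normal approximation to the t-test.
d ≈ 0.43

Minimum detectable effect (paired t-test, normal approximation):
d = (z_{α/2} + z_β) / √n
d = (1.645 + 0.706) / √30
d = 2.351 / 5.477
d ≈ 0.43

By Cohen's convention (0.2 small / 0.5 medium / 0.8 large): small effect.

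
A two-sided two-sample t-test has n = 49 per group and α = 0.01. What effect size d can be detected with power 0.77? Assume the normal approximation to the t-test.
d ≈ 0.67

Minimum detectable effect (two-sample t-test, normal approximation):
d = (z_{α/2} + z_β) / √(n/2)
d = (2.576 + 0.739) / √(49/2)
d = 3.315 / 4.950
d ≈ 0.67

By Cohen's convention (0.2 small / 0.5 medium / 0.8 large): medium effect.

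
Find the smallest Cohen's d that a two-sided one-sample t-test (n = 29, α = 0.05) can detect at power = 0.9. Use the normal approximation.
d ≈ 0.60

Minimum detectable effect (one-sample t-test, normal approximation):
d = (z_{α/2} + z_β) / √n
d = (1.960 + 1.282) / √29
d = 3.242 / 5.385
d ≈ 0.60

By Cohen's convention (0.2 small / 0.5 medium / 0.8 large): medium effect.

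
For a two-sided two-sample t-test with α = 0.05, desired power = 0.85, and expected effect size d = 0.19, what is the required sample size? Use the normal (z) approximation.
n = 498 per group

Sample size formula (two-sample t-test, normal approximation):
n = 2 · ((z_{α/2} + z_β) / d)²

z_{α/2} = 1.960 (for α = 0.05, two-sided)
z_β = 1.036 (for power = 0.85)
d = 0.19

n = 2 · ((1.960 + 1.036) / 0.19)²
n = 2 · (15.768)²
n ≈ 497.26
Round up to the next whole number: n = 498 per group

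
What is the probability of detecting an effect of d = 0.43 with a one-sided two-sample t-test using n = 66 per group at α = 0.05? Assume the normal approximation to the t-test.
Power ≈ 0.80

Power calculation (two-sample t-test, normal approximation):
z_β = d · √(n/2) - z_α
z_β = 0.43 · √(66/2) - 1.645
z_β = 0.43 · 5.745 - 1.645
z_β = 0.825

Power = Φ(z_β) = Φ(0.825) ≈ 0.795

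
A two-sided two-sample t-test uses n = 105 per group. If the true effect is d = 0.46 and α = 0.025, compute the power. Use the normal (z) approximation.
Power ≈ 0.86

Power calculation (two-sample t-test, normal approximation):
z_β = d · √(n/2) - z_{α/2}
z_β = 0.46 · √(105/2) - 2.241
z_β = 0.46 · 7.246 - 2.241
z_β = 1.092

Power = Φ(z_β) = Φ(1.092) ≈ 0.862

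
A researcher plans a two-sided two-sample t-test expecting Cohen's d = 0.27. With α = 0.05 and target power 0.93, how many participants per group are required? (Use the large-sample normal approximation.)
n = 324 per group

Sample size formula (two-sample t-test, normal approximation):
n = 2 · ((z_{α/2} + z_β) / d)²

z_{α/2} = 1.960 (for α = 0.05, two-sided)
z_β = 1.476 (for power = 0.93)
d = 0.27

n = 2 · ((1.960 + 1.476) / 0.27)²
n = 2 · (12.726)²
n ≈ 323.90
Round up to the next whole number: n = 324 per group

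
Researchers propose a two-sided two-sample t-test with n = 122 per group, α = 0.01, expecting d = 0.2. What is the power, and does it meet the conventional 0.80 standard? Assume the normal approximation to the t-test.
Power ≈ 0.16; the study is underpowered (power < 0.80)

Power calculation (two-sample t-test, normal approximation):
z_β = d · √(n/2) - z_{α/2}
z_β = 0.2 · √(122/2) - 2.576
z_β = 0.2 · 7.810 - 2.576
z_β = -1.014

Power = Φ(z_β) = Φ(-1.014) ≈ 0.155

Effect size d = 0.2 is small by Cohen's convention (0.2/0.5/0.8).

Threshold: power ≥ 0.80 is conventionally adequate.
Power ≈ 0.16 → the study is underpowered (power < 0.80).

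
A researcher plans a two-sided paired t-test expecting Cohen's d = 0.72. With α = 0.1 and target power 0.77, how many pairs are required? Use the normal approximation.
n = 11 pairs

Sample size formula (paired t-test, normal approximation):
n = ((z_{α/2} + z_β) / d)²

z_{α/2} = 1.645 (for α = 0.1, two-sided)
z_β = 0.739 (for power = 0.77)
d = 0.72

n = ((1.645 + 0.739) / 0.72)²
n = (3.311)²
n ≈ 10.96
Round up to the next whole number: n = 11 pairs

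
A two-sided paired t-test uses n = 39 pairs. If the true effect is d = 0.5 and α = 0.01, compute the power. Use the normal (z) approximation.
Power ≈ 0.71

Power calculation (paired t-test, normal approximation):
z_β = d · √n - z_{α/2}
z_β = 0.5 · √39 - 2.576
z_β = 0.5 · 6.245 - 2.576
z_β = 0.547

Power = Φ(z_β) = Φ(0.547) ≈ 0.708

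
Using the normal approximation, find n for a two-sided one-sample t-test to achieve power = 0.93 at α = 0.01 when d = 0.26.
n = 243

Sample size formula (one-sample t-test, normal approximation):
n = ((z_{α/2} + z_β) / d)²

z_{α/2} = 2.576 (for α = 0.01, two-sided)
z_β = 1.476 (for power = 0.93)
d = 0.26

n = ((2.576 + 1.476) / 0.26)²
n = (15.585)²
n ≈ 242.89
Round up to the next whole number: n = 243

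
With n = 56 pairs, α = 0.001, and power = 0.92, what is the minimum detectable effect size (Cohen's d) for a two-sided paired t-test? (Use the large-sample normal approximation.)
d ≈ 0.63

Minimum detectable effect (paired t-test, normal approximation):
d = (z_{α/2} + z_β) / √n
d = (3.291 + 1.405) / √56
d = 4.696 / 7.483
d ≈ 0.63

By Cohen's convention (0.2 small / 0.5 medium / 0.8 large): medium effect.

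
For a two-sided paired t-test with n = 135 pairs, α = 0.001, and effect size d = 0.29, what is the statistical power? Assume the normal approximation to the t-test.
Power ≈ 0.53

Power calculation (paired t-test, normal approximation):
z_β = d · √n - z_{α/2}
z_β = 0.29 · √135 - 3.291
z_β = 0.29 · 11.619 - 3.291
z_β = 0.079

Power = Φ(z_β) = Φ(0.079) ≈ 0.531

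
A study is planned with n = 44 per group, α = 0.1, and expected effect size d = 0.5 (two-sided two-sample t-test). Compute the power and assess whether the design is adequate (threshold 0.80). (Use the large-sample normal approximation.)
Power ≈ 0.76; the study is underpowered (power < 0.80)

Power calculation (two-sample t-test, normal approximation):
z_β = d · √(n/2) - z_{α/2}
z_β = 0.5 · √(44/2) - 1.645
z_β = 0.5 · 4.690 - 1.645
z_β = 0.700

Power = Φ(z_β) = Φ(0.700) ≈ 0.758

Effect size d = 0.5 is medium by Cohen's convention (0.2/0.5/0.8).

Threshold: power ≥ 0.80 is conventionally adequate.
Power ≈ 0.76 → the study is underpowered (power < 0.80).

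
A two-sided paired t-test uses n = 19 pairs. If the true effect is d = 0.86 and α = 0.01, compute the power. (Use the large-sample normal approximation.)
Power ≈ 0.88

Power calculation (paired t-test, normal approximation):
z_β = d · √n - z_{α/2}
z_β = 0.86 · √19 - 2.576
z_β = 0.86 · 4.359 - 2.576
z_β = 1.173

Power = Φ(z_β) = Φ(1.173) ≈ 0.880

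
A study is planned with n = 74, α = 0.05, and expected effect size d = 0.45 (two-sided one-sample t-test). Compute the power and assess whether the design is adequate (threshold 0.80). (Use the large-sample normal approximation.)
Power ≈ 0.97; the study is adequately powered (power ≥ 0.80)

Power calculation (one-sample t-test, normal approximation):
z_β = d · √n - z_{α/2}
z_β = 0.45 · √74 - 1.960
z_β = 0.45 · 8.602 - 1.960
z_β = 1.911

Power = Φ(z_β) = Φ(1.911) ≈ 0.972

Effect size d = 0.45 is small by Cohen's convention (0.2/0.5/0.8).

Threshold: power ≥ 0.80 is conventionally adequate.
Power ≈ 0.97 → the study is adequately powered (power ≥ 0.80).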